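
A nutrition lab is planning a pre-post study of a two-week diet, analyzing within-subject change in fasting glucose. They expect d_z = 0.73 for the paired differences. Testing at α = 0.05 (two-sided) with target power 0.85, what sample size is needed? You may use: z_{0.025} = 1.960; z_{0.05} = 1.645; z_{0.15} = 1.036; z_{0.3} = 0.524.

For a paired (one-sample on differences) test: n = ((z_{α/2} + z_β) / d)².
z_{α/2} + z_β = 1.960 + 1.036 = 2.996.
n = (2.996 / 0.73)² = 4.104² = 16.84.
Round up.

n = 17 pairs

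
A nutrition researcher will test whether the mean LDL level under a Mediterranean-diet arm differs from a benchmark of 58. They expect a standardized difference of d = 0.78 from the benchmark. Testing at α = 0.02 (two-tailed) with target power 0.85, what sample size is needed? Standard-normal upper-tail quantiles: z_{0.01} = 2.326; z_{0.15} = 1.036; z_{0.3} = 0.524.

n = 19

For a one-sample test: n = ((z_{α/2} + z_β) / d)².
z_{α/2} + z_β = 2.326 + 1.036 = 3.362.
n = (3.362 / 0.78)² = 4.310² = 18.58.
Round up.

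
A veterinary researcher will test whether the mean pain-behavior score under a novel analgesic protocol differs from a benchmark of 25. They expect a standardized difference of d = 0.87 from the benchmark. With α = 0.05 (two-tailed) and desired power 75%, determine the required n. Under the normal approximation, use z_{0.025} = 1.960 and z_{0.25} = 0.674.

For a one-sample test: n = ((z_{α/2} + z_β) / d)².
z_{α/2} + z_β = 1.960 + 0.674 = 2.634.
n = (2.634 / 0.87)² = 3.028² = 9.17.
Round up.

n = 10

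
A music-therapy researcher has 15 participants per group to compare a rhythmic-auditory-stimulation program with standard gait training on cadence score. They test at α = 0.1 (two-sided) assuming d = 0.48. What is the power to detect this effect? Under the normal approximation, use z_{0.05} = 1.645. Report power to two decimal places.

power ≈ 0.37

For two equal groups, power = Φ(d·√(n/2) − z_{α/2}).
d·√(n/2) = 0.48 × √(15/2) = 0.48 × 2.739 = 1.315.
z_β = 1.315 − 1.645 = -0.330.
Power = Φ(-0.330) = 0.371.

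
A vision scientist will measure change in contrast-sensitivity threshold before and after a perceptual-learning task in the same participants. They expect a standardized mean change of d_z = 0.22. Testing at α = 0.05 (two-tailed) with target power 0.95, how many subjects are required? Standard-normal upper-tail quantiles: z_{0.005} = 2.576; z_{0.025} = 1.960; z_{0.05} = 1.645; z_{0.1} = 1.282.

For a paired (one-sample on differences) test: n = ((z_{α/2} + z_β) / d)².
z_{α/2} + z_β = 1.960 + 1.645 = 3.605.
n = (3.605 / 0.22)² = 16.386² = 268.51.
Round up.

n = 269 pairs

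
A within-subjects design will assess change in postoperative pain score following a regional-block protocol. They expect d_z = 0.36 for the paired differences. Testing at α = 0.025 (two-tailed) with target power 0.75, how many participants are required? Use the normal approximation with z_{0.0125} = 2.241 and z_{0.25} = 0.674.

n = 66 pairs

For a paired (one-sample on differences) test: n = ((z_{α/2} + z_β) / d)².
z_{α/2} + z_β = 2.241 + 0.674 = 2.915.
n = (2.915 / 0.36)² = 8.097² = 65.57.
Round up.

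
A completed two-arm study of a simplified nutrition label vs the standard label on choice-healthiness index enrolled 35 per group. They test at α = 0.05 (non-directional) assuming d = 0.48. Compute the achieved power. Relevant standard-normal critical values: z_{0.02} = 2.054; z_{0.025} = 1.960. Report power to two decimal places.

power ≈ 0.52

For two equal groups, power = Φ(d·√(n/2) − z_{α/2}).
d·√(n/2) = 0.48 × √(35/2) = 0.48 × 4.183 = 2.008.
z_β = 2.008 − 1.960 = 0.048.
Power = Φ(0.048) = 0.519.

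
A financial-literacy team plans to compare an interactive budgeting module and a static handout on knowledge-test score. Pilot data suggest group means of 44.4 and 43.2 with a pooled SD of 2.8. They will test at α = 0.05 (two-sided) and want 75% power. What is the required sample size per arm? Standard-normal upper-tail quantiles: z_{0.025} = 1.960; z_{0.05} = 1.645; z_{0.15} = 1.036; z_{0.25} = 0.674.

n = 76 per group

Cohen's d = |M₁ − M₂| / SD_pooled = |44.4 − 43.2| / 2.8 = 1.2 / 2.8 = 0.429.
For two independent groups with equal n: n = 2·((z_{α/2} + z_β) / d)².
z_{α/2} + z_β = 1.960 + 0.674 = 2.634.
n = 2 × (2.634 / 0.429)² = 2 × 6.140² = 2 × 37.70 = 75.4.
Round up to the next whole participant.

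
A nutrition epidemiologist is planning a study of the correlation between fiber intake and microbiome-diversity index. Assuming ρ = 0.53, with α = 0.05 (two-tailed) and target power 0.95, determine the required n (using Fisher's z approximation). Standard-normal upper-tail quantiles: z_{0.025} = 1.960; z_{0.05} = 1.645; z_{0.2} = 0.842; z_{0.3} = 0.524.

Fisher's z: C = ½·ln((1+r)/(1−r)) = ½·ln(3.2553) = 0.5901.
n = ((z_{α/2} + z_β)/C)² + 3.
(1.960 + 1.645) / 0.5901 = 3.605 / 0.5901 = 6.109.
n = 6.109² + 3 = 37.32 + 3 = 40.3.
Round up.

n = 41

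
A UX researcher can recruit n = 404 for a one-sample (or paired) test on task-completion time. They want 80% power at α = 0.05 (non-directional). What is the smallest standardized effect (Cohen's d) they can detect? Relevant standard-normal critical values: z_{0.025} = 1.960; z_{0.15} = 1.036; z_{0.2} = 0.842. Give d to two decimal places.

For a single sample (or paired design) of n = 404: d_min = (z_{α/2} + z_β)/√n.
z-sum = 1.960 + 0.842 = 2.802.
d_min = 2.802 / √404 = 2.802 / 20.100 = 0.139.

d_min ≈ 0.14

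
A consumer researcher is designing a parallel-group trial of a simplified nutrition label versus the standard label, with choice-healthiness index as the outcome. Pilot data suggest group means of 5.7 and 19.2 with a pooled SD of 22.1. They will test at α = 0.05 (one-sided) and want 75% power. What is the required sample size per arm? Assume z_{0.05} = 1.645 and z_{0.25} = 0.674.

Cohen's d = |M₁ − M₂| / SD_pooled = |5.7 − 19.2| / 22.1 = 13.5 / 22.1 = 0.611.
For two independent groups with equal n: n = 2·((z_{α} + z_β) / d)².
z_{α} + z_β = 1.645 + 0.674 = 2.319.
n = 2 × (2.319 / 0.611)² = 2 × 3.795² = 2 × 14.41 = 28.8.
Round up to the next whole participant.

n = 29 per group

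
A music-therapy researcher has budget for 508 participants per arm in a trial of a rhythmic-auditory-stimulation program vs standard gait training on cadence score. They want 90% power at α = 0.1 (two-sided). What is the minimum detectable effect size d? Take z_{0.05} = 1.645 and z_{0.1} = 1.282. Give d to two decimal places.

d_min ≈ 0.18

For two independent groups of n = 508 each: d_min = (z_{α/2} + z_β)·√(2/n).
z-sum = 1.645 + 1.282 = 2.927.
d_min = 2.927 × √(2/508) = 2.927 × 0.0627 = 0.184.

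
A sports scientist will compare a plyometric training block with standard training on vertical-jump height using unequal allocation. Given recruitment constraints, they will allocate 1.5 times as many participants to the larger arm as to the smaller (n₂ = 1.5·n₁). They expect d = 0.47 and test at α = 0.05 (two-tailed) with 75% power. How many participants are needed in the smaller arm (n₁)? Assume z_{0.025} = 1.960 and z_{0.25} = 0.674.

With allocation ratio k = n₂/n₁ = 1.5, Var(x̄₁−x̄₂) = σ²(1/n₁ + 1/(k·n₁)) = σ²·(k+1)/(k·n₁).
So n₁ = (1 + 1/k)·((z_{α/2} + z_β)/d)² = 1.667 × (2.634/0.47)².
n₁ = 1.667 × 31.41 = 52.3.
Round up: n₁ = 53, giving n₂ = ⌈1.5 × 53⌉ = ⌈79.5⌉ = 80.

n₁ = 53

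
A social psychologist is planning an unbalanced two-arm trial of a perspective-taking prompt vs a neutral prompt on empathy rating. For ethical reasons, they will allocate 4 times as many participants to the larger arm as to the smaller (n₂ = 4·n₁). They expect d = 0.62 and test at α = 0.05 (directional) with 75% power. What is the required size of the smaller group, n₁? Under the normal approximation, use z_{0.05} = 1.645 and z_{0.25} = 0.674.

With allocation ratio k = n₂/n₁ = 4, Var(x̄₁−x̄₂) = σ²(1/n₁ + 1/(k·n₁)) = σ²·(k+1)/(k·n₁).
So n₁ = (1 + 1/k)·((z_{α} + z_β)/d)² = 1.250 × (2.319/0.62)².
n₁ = 1.250 × 13.99 = 17.5.
Round up: n₁ = 18, giving n₂ = 4 × 18 = 72.

n₁ = 18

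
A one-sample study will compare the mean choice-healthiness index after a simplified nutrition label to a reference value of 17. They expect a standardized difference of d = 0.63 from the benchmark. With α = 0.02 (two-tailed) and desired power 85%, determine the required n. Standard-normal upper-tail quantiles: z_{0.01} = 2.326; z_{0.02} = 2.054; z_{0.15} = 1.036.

For a one-sample test: n = ((z_{α/2} + z_β) / d)².
z_{α/2} + z_β = 2.326 + 1.036 = 3.362.
n = (3.362 / 0.63)² = 5.337² = 28.48.
Round up.

n = 29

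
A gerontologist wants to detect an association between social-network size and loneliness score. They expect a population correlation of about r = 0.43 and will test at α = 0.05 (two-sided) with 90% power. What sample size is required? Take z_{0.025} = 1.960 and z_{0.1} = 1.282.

n = 53

Fisher's z: C = ½·ln((1+r)/(1−r)) = ½·ln(2.5088) = 0.4599.
n = ((z_{α/2} + z_β)/C)² + 3.
(1.960 + 1.282) / 0.4599 = 3.242 / 0.4599 = 7.049.
n = 7.049² + 3 = 49.69 + 3 = 52.7.
Round up.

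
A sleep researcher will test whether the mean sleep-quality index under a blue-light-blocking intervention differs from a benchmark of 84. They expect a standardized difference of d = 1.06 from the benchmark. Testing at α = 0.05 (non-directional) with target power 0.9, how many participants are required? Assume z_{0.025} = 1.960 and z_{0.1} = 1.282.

n = 10

For a one-sample test: n = ((z_{α/2} + z_β) / d)².
z_{α/2} + z_β = 1.960 + 1.282 = 3.242.
n = (3.242 / 1.06)² = 3.058² = 9.35.
Round up.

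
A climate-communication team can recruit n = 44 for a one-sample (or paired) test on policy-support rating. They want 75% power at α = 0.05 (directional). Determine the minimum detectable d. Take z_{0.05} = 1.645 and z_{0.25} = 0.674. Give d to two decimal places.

For a single sample (or paired design) of n = 44: d_min = (z_{α} + z_β)/√n.
z-sum = 1.645 + 0.674 = 2.319.
d_min = 2.319 / √44 = 2.319 / 6.633 = 0.350.

d_min ≈ 0.35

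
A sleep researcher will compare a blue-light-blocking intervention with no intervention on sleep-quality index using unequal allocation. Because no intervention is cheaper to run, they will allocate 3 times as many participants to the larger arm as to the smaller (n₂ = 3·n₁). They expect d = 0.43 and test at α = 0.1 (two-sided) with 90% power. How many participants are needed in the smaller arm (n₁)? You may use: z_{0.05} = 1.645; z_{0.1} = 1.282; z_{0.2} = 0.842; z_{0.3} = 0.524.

n₁ = 62

With allocation ratio k = n₂/n₁ = 3, Var(x̄₁−x̄₂) = σ²(1/n₁ + 1/(k·n₁)) = σ²·(k+1)/(k·n₁).
So n₁ = (1 + 1/k)·((z_{α/2} + z_β)/d)² = 1.333 × (2.927/0.43)².
n₁ = 1.333 × 46.33 = 61.8.
Round up: n₁ = 62, giving n₂ = 3 × 62 = 186.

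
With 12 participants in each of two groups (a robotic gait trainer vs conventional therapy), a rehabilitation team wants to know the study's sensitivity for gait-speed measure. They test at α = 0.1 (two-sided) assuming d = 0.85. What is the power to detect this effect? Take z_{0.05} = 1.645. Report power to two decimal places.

For two equal groups, power = Φ(d·√(n/2) − z_{α/2}).
d·√(n/2) = 0.85 × √(12/2) = 0.85 × 2.449 = 2.082.
z_β = 2.082 − 1.645 = 0.437.
Power = Φ(0.437) = 0.669.

power ≈ 0.67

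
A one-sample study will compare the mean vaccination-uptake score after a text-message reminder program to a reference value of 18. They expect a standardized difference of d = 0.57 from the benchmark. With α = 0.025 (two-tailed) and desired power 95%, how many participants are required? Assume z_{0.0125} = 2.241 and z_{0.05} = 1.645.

n = 47

For a one-sample test: n = ((z_{α/2} + z_β) / d)².
z_{α/2} + z_β = 2.241 + 1.645 = 3.886.
n = (3.886 / 0.57)² = 6.818² = 46.48.
Round up.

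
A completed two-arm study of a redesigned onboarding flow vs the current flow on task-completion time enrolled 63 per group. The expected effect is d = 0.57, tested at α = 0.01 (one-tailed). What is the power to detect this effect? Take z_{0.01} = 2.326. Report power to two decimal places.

For two equal groups, power = Φ(d·√(n/2) − z_{α}).
d·√(n/2) = 0.57 × √(63/2) = 0.57 × 5.612 = 3.199.
z_β = 3.199 − 2.326 = 0.873.
Power = Φ(0.873) = 0.809.

power ≈ 0.81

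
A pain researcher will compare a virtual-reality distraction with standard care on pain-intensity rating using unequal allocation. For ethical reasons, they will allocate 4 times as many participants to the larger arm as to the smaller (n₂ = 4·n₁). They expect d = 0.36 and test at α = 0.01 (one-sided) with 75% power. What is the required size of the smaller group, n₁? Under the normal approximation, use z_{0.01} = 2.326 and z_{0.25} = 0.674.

n₁ = 87

With allocation ratio k = n₂/n₁ = 4, Var(x̄₁−x̄₂) = σ²(1/n₁ + 1/(k·n₁)) = σ²·(k+1)/(k·n₁).
So n₁ = (1 + 1/k)·((z_{α} + z_β)/d)² = 1.250 × (3.000/0.36)².
n₁ = 1.250 × 69.44 = 86.8.
Round up: n₁ = 87, giving n₂ = 4 × 87 = 348.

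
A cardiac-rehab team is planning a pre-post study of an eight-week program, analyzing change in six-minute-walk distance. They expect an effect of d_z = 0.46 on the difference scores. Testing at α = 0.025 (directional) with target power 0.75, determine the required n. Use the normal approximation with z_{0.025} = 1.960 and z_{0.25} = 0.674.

For a paired (one-sample on differences) test: n = ((z_{α} + z_β) / d)².
z_{α} + z_β = 1.960 + 0.674 = 2.634.
n = (2.634 / 0.46)² = 5.726² = 32.79.
Round up.

n = 33 pairs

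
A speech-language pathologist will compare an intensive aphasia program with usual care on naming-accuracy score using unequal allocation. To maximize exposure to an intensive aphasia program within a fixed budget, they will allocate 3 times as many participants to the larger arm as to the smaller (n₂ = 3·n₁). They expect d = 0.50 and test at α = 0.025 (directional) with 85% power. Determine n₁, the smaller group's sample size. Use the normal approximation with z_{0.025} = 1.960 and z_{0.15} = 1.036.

n₁ = 48

With allocation ratio k = n₂/n₁ = 3, Var(x̄₁−x̄₂) = σ²(1/n₁ + 1/(k·n₁)) = σ²·(k+1)/(k·n₁).
So n₁ = (1 + 1/k)·((z_{α} + z_β)/d)² = 1.333 × (2.996/0.50)².
n₁ = 1.333 × 35.90 = 47.9.
Round up: n₁ = 48, giving n₂ = 3 × 48 = 144.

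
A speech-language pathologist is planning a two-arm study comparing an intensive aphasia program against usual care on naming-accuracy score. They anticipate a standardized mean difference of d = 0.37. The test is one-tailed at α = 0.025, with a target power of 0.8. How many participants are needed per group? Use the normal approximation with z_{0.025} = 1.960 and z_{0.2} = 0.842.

n = 115 per group

For two independent groups with equal n: n = 2·((z_{α} + z_β) / d)².
z_{α} + z_β = 1.960 + 0.842 = 2.802.
n = 2 × (2.802 / 0.37)² = 2 × 7.573² = 2 × 57.35 = 114.7.
Round up to the next whole participant.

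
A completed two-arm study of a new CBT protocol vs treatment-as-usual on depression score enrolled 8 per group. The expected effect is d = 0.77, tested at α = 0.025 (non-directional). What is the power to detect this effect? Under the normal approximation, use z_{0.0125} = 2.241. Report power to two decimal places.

For two equal groups, power = Φ(d·√(n/2) − z_{α/2}).
d·√(n/2) = 0.77 × √(8/2) = 0.77 × 2.000 = 1.540.
z_β = 1.540 − 2.241 = -0.701.
Power = Φ(-0.701) = 0.242.

power ≈ 0.24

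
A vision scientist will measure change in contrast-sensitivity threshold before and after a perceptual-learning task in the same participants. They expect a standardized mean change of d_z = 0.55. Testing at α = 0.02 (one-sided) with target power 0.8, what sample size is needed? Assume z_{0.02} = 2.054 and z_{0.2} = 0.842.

For a paired (one-sample on differences) test: n = ((z_{α} + z_β) / d)².
z_{α} + z_β = 2.054 + 0.842 = 2.896.
n = (2.896 / 0.55)² = 5.265² = 27.73.
Round up.

n = 28 pairs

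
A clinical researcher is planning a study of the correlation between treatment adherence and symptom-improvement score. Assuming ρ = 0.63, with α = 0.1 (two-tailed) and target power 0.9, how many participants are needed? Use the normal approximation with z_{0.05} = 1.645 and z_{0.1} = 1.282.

n = 19

Fisher's z: C = ½·ln((1+r)/(1−r)) = ½·ln(4.4054) = 0.7414.
n = ((z_{α/2} + z_β)/C)² + 3.
(1.645 + 1.282) / 0.7414 = 2.927 / 0.7414 = 3.948.
n = 3.948² + 3 = 15.59 + 3 = 18.6.
Round up.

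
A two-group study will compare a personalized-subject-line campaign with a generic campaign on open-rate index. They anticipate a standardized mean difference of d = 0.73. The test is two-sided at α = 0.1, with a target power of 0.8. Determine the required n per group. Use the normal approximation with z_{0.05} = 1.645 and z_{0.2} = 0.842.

n = 24 per group

For two independent groups with equal n: n = 2·((z_{α/2} + z_β) / d)².
z_{α/2} + z_β = 1.645 + 0.842 = 2.487.
n = 2 × (2.487 / 0.73)² = 2 × 3.407² = 2 × 11.61 = 23.2.
Round up to the next whole participant.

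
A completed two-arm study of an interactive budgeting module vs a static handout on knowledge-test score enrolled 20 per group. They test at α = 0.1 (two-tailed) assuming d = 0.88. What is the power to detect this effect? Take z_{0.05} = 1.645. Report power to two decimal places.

For two equal groups, power = Φ(d·√(n/2) − z_{α/2}).
d·√(n/2) = 0.88 × √(20/2) = 0.88 × 3.162 = 2.783.
z_β = 2.783 − 1.645 = 1.138.
Power = Φ(1.138) = 0.872.

power ≈ 0.87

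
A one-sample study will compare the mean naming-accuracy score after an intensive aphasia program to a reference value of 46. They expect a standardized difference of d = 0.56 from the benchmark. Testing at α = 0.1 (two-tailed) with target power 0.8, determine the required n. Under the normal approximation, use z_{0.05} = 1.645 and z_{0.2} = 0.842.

For a one-sample test: n = ((z_{α/2} + z_β) / d)².
z_{α/2} + z_β = 1.645 + 0.842 = 2.487.
n = (2.487 / 0.56)² = 4.441² = 19.72.
Round up.

n = 20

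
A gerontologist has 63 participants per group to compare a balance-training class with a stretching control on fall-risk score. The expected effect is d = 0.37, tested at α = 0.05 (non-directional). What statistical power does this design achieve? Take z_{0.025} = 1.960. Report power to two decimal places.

For two equal groups, power = Φ(d·√(n/2) − z_{α/2}).
d·√(n/2) = 0.37 × √(63/2) = 0.37 × 5.612 = 2.077.
z_β = 2.077 − 1.960 = 0.117.
Power = Φ(0.117) = 0.546.

power ≈ 0.55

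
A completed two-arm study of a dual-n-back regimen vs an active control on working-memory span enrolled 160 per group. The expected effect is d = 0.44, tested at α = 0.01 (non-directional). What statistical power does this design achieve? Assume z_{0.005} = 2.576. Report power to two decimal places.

For two equal groups, power = Φ(d·√(n/2) − z_{α/2}).
d·√(n/2) = 0.44 × √(160/2) = 0.44 × 8.944 = 3.935.
z_β = 3.935 − 2.576 = 1.359.
Power = Φ(1.359) = 0.913.

power ≈ 0.91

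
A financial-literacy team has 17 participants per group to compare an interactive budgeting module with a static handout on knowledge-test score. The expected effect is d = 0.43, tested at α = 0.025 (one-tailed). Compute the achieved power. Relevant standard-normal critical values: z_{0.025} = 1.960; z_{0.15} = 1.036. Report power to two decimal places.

power ≈ 0.24

For two equal groups, power = Φ(d·√(n/2) − z_{α}).
d·√(n/2) = 0.43 × √(17/2) = 0.43 × 2.915 = 1.254.
z_β = 1.254 − 1.960 = -0.706.
Power = Φ(-0.706) = 0.240.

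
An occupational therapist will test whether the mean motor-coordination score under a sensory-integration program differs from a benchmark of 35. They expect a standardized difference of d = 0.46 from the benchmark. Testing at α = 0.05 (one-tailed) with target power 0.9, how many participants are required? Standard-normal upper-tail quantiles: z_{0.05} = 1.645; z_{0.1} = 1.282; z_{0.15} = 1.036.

n = 41

For a one-sample test: n = ((z_{α} + z_β) / d)².
z_{α} + z_β = 1.645 + 1.282 = 2.927.
n = (2.927 / 0.46)² = 6.363² = 40.49.
Round up.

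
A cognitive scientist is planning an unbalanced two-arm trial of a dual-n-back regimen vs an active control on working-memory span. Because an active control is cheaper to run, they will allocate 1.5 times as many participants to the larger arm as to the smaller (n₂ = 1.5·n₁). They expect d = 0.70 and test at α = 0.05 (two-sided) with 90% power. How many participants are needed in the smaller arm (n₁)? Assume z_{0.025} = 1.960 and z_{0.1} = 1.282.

n₁ = 36

With allocation ratio k = n₂/n₁ = 1.5, Var(x̄₁−x̄₂) = σ²(1/n₁ + 1/(k·n₁)) = σ²·(k+1)/(k·n₁).
So n₁ = (1 + 1/k)·((z_{α/2} + z_β)/d)² = 1.667 × (3.242/0.70)².
n₁ = 1.667 × 21.45 = 35.8.
Round up: n₁ = 36, giving n₂ = 1.5 × 36 = 54.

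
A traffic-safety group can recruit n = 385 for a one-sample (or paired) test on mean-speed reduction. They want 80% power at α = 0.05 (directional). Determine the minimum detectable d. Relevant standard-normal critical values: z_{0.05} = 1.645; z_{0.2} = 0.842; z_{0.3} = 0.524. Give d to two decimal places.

d_min ≈ 0.13

For a single sample (or paired design) of n = 385: d_min = (z_{α} + z_β)/√n.
z-sum = 1.645 + 0.842 = 2.487.
d_min = 2.487 / √385 = 2.487 / 19.621 = 0.127.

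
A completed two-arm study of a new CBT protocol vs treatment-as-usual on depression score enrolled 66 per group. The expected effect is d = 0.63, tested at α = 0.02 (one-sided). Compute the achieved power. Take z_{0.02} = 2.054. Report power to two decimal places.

For two equal groups, power = Φ(d·√(n/2) − z_{α}).
d·√(n/2) = 0.63 × √(66/2) = 0.63 × 5.745 = 3.619.
z_β = 3.619 − 2.054 = 1.565.
Power = Φ(1.565) = 0.941.

power ≈ 0.94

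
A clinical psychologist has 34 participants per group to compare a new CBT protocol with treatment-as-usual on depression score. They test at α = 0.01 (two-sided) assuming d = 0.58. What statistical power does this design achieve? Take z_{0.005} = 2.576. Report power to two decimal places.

power ≈ 0.43

For two equal groups, power = Φ(d·√(n/2) − z_{α/2}).
d·√(n/2) = 0.58 × √(34/2) = 0.58 × 4.123 = 2.391.
z_β = 2.391 − 2.576 = -0.185.
Power = Φ(-0.185) = 0.427.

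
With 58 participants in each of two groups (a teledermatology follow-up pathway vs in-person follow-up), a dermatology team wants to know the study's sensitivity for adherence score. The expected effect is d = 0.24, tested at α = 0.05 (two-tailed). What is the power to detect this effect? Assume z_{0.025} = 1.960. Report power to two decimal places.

For two equal groups, power = Φ(d·√(n/2) − z_{α/2}).
d·√(n/2) = 0.24 × √(58/2) = 0.24 × 5.385 = 1.292.
z_β = 1.292 − 1.960 = -0.668.
Power = Φ(-0.668) = 0.252.

power ≈ 0.25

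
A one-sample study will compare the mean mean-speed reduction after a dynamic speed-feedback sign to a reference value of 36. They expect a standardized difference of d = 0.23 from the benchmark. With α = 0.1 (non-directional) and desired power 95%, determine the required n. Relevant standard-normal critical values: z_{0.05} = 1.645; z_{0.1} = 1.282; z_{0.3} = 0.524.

For a one-sample test: n = ((z_{α/2} + z_β) / d)².
z_{α/2} + z_β = 1.645 + 1.645 = 3.290.
n = (3.290 / 0.23)² = 14.304² = 204.61.
Round up.

n = 205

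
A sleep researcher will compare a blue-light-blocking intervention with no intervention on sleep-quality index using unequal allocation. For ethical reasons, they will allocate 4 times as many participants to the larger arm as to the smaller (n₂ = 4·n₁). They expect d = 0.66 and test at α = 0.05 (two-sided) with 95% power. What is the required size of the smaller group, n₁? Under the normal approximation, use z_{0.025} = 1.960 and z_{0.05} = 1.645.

With allocation ratio k = n₂/n₁ = 4, Var(x̄₁−x̄₂) = σ²(1/n₁ + 1/(k·n₁)) = σ²·(k+1)/(k·n₁).
So n₁ = (1 + 1/k)·((z_{α/2} + z_β)/d)² = 1.250 × (3.605/0.66)².
n₁ = 1.250 × 29.83 = 37.3.
Round up: n₁ = 38, giving n₂ = 4 × 38 = 152.

n₁ = 38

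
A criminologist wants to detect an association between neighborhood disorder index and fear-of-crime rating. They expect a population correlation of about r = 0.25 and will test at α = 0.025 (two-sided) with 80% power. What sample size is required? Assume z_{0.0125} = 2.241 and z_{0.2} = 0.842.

Fisher's z: C = ½·ln((1+r)/(1−r)) = ½·ln(1.6667) = 0.2554.
n = ((z_{α/2} + z_β)/C)² + 3.
(2.241 + 0.842) / 0.2554 = 3.083 / 0.2554 = 12.071.
n = 12.071² + 3 = 145.72 + 3 = 148.7.
Round up.

n = 149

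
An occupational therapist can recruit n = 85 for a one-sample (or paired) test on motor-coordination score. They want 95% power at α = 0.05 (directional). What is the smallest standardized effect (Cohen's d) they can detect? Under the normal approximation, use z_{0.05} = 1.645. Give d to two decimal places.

d_min ≈ 0.36

For a single sample (or paired design) of n = 85: d_min = (z_{α} + z_β)/√n.
z-sum = 1.645 + 1.645 = 3.290.
d_min = 3.290 / √85 = 3.290 / 9.220 = 0.357.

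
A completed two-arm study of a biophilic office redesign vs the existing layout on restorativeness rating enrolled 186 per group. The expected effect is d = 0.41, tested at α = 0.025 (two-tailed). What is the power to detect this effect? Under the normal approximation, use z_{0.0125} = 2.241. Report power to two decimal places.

For two equal groups, power = Φ(d·√(n/2) − z_{α/2}).
d·√(n/2) = 0.41 × √(186/2) = 0.41 × 9.644 = 3.954.
z_β = 3.954 − 2.241 = 1.713.
Power = Φ(1.713) = 0.957.

power ≈ 0.96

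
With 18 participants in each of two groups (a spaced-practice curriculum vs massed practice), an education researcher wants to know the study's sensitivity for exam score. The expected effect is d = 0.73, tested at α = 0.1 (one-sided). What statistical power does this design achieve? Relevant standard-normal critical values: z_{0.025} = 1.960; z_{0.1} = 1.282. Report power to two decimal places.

power ≈ 0.82

For two equal groups, power = Φ(d·√(n/2) − z_{α}).
d·√(n/2) = 0.73 × √(18/2) = 0.73 × 3.000 = 2.190.
z_β = 2.190 − 1.282 = 0.908.
Power = Φ(0.908) = 0.818.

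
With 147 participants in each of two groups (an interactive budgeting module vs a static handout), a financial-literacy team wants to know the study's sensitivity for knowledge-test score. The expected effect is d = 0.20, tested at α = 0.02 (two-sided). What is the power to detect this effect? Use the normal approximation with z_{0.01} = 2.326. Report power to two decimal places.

For two equal groups, power = Φ(d·√(n/2) − z_{α/2}).
d·√(n/2) = 0.20 × √(147/2) = 0.20 × 8.573 = 1.715.
z_β = 1.715 − 2.326 = -0.611.
Power = Φ(-0.611) = 0.270.

power ≈ 0.27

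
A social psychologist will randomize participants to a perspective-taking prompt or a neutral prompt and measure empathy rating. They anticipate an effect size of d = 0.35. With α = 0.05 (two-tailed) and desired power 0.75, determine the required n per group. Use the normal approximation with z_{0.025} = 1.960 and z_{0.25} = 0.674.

For two independent groups with equal n: n = 2·((z_{α/2} + z_β) / d)².
z_{α/2} + z_β = 1.960 + 0.674 = 2.634.
n = 2 × (2.634 / 0.35)² = 2 × 7.526² = 2 × 56.64 = 113.3.
Round up to the next whole participant.

n = 114 per group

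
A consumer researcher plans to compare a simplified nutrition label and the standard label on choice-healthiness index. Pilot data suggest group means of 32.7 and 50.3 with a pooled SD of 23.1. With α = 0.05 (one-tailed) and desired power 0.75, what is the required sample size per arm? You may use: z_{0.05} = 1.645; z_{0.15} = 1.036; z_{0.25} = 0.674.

Cohen's d = |M₁ − M₂| / SD_pooled = |32.7 − 50.3| / 23.1 = 17.6 / 23.1 = 0.762.
For two independent groups with equal n: n = 2·((z_{α} + z_β) / d)².
z_{α} + z_β = 1.645 + 0.674 = 2.319.
n = 2 × (2.319 / 0.762)² = 2 × 3.043² = 2 × 9.26 = 18.5.
Round up to the next whole participant.

n = 19 per group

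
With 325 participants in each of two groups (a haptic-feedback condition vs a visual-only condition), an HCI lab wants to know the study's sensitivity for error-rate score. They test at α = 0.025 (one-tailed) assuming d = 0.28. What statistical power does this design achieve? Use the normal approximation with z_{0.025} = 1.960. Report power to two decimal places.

power ≈ 0.95

For two equal groups, power = Φ(d·√(n/2) − z_{α}).
d·√(n/2) = 0.28 × √(325/2) = 0.28 × 12.748 = 3.569.
z_β = 3.569 − 1.960 = 1.609.
Power = Φ(1.609) = 0.946.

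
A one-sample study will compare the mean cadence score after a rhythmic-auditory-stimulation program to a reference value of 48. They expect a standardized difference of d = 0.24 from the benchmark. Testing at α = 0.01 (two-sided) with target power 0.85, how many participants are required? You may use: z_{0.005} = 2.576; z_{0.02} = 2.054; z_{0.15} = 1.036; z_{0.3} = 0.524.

For a one-sample test: n = ((z_{α/2} + z_β) / d)².
z_{α/2} + z_β = 2.576 + 1.036 = 3.612.
n = (3.612 / 0.24)² = 15.050² = 226.50.
Round up.

n = 227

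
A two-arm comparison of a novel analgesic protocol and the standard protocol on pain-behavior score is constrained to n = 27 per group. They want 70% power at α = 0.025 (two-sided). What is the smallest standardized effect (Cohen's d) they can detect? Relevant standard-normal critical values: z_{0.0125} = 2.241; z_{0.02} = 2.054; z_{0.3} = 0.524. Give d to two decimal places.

For two independent groups of n = 27 each: d_min = (z_{α/2} + z_β)·√(2/n).
z-sum = 2.241 + 0.524 = 2.765.
d_min = 2.765 × √(2/27) = 2.765 × 0.2722 = 0.753.

d_min ≈ 0.75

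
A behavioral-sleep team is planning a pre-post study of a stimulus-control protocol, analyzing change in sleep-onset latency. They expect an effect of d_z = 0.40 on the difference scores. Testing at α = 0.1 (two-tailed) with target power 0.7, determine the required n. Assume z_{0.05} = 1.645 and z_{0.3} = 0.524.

For a paired (one-sample on differences) test: n = ((z_{α/2} + z_β) / d)².
z_{α/2} + z_β = 1.645 + 0.524 = 2.169.
n = (2.169 / 0.40)² = 5.422² = 29.40.
Round up.

n = 30 pairs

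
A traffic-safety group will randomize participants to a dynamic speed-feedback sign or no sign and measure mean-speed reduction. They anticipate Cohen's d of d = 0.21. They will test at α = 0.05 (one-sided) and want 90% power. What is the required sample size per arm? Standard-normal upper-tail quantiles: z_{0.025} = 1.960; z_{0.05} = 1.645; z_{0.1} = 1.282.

n = 389 per group

For two independent groups with equal n: n = 2·((z_{α} + z_β) / d)².
z_{α} + z_β = 1.645 + 1.282 = 2.927.
n = 2 × (2.927 / 0.21)² = 2 × 13.938² = 2 × 194.27 = 388.5.
Round up to the next whole participant.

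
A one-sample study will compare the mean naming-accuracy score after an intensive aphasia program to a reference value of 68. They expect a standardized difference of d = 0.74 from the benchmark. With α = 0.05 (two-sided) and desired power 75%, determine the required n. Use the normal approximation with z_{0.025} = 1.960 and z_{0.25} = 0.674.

n = 13

For a one-sample test: n = ((z_{α/2} + z_β) / d)².
z_{α/2} + z_β = 1.960 + 0.674 = 2.634.
n = (2.634 / 0.74)² = 3.559² = 12.67.
Round up.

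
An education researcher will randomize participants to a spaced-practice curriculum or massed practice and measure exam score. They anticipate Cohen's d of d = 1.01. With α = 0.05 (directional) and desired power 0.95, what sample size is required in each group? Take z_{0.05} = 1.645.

n = 22 per group

For two independent groups with equal n: n = 2·((z_{α} + z_β) / d)².
z_{α} + z_β = 1.645 + 1.645 = 3.290.
n = 2 × (3.290 / 1.01)² = 2 × 3.257² = 2 × 10.61 = 21.2.
Round up to the next whole participant.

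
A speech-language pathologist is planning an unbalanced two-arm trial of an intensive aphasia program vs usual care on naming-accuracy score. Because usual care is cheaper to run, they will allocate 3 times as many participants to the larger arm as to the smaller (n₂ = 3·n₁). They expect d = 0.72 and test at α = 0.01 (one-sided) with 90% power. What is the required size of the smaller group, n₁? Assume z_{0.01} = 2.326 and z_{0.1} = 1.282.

With allocation ratio k = n₂/n₁ = 3, Var(x̄₁−x̄₂) = σ²(1/n₁ + 1/(k·n₁)) = σ²·(k+1)/(k·n₁).
So n₁ = (1 + 1/k)·((z_{α} + z_β)/d)² = 1.333 × (3.608/0.72)².
n₁ = 1.333 × 25.11 = 33.5.
Round up: n₁ = 34, giving n₂ = 3 × 34 = 102.

n₁ = 34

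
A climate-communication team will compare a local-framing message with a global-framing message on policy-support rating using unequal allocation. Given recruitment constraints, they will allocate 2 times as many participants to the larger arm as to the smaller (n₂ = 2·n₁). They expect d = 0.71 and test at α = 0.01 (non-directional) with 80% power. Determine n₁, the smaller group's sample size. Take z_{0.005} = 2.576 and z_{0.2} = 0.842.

n₁ = 35

With allocation ratio k = n₂/n₁ = 2, Var(x̄₁−x̄₂) = σ²(1/n₁ + 1/(k·n₁)) = σ²·(k+1)/(k·n₁).
So n₁ = (1 + 1/k)·((z_{α/2} + z_β)/d)² = 1.500 × (3.418/0.71)².
n₁ = 1.500 × 23.18 = 34.8.
Round up: n₁ = 35, giving n₂ = 2 × 35 = 70.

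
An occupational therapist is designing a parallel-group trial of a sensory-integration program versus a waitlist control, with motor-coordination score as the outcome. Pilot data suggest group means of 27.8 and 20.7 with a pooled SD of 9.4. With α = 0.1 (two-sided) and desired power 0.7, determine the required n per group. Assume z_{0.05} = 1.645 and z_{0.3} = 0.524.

n = 17 per group

Cohen's d = |M₁ − M₂| / SD_pooled = |27.8 − 20.7| / 9.4 = 7.1 / 9.4 = 0.755.
For two independent groups with equal n: n = 2·((z_{α/2} + z_β) / d)².
z_{α/2} + z_β = 1.645 + 0.524 = 2.169.
n = 2 × (2.169 / 0.755)² = 2 × 2.873² = 2 × 8.25 = 16.5.
Round up to the next whole participant.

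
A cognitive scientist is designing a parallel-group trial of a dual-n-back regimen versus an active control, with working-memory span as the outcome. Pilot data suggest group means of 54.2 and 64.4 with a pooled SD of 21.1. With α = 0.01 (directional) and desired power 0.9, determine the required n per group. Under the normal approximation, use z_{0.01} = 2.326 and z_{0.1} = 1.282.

Cohen's d = |M₁ − M₂| / SD_pooled = |54.2 − 64.4| / 21.1 = 10.2 / 21.1 = 0.483.
For two independent groups with equal n: n = 2·((z_{α} + z_β) / d)².
z_{α} + z_β = 2.326 + 1.282 = 3.608.
n = 2 × (3.608 / 0.483)² = 2 × 7.470² = 2 × 55.80 = 111.6.
Round up to the next whole participant.

n = 112 per group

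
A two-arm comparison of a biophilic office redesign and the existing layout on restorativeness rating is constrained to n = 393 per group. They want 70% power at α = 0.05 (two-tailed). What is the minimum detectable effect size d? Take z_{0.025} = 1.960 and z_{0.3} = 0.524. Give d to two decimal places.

d_min ≈ 0.18

For two independent groups of n = 393 each: d_min = (z_{α/2} + z_β)·√(2/n).
z-sum = 1.960 + 0.524 = 2.484.
d_min = 2.484 × √(2/393) = 2.484 × 0.0713 = 0.177.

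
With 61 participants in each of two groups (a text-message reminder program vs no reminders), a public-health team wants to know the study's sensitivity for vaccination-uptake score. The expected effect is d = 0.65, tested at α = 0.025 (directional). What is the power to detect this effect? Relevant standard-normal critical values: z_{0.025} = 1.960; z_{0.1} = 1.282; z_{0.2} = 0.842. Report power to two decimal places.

power ≈ 0.95

For two equal groups, power = Φ(d·√(n/2) − z_{α}).
d·√(n/2) = 0.65 × √(61/2) = 0.65 × 5.523 = 3.590.
z_β = 3.590 − 1.960 = 1.630.
Power = Φ(1.630) = 0.948.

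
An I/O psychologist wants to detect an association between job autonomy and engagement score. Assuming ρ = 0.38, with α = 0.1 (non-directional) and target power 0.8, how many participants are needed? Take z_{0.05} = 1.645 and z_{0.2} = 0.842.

n = 42

Fisher's z: C = ½·ln((1+r)/(1−r)) = ½·ln(2.2258) = 0.4001.
n = ((z_{α/2} + z_β)/C)² + 3.
(1.645 + 0.842) / 0.4001 = 2.487 / 0.4001 = 6.216.
n = 6.216² + 3 = 38.64 + 3 = 41.6.
Round up.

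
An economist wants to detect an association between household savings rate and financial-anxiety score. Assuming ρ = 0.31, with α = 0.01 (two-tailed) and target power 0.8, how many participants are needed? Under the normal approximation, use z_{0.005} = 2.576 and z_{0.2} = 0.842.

n = 117

Fisher's z: C = ½·ln((1+r)/(1−r)) = ½·ln(1.8986) = 0.3205.
n = ((z_{α/2} + z_β)/C)² + 3.
(2.576 + 0.842) / 0.3205 = 3.418 / 0.3205 = 10.665.
n = 10.665² + 3 = 113.73 + 3 = 116.7.
Round up.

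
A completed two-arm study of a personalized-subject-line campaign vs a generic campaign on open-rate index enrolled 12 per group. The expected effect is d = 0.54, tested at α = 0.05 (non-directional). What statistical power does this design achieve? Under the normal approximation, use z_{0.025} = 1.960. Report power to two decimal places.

For two equal groups, power = Φ(d·√(n/2) − z_{α/2}).
d·√(n/2) = 0.54 × √(12/2) = 0.54 × 2.449 = 1.323.
z_β = 1.323 − 1.960 = -0.637.
Power = Φ(-0.637) = 0.262.

power ≈ 0.26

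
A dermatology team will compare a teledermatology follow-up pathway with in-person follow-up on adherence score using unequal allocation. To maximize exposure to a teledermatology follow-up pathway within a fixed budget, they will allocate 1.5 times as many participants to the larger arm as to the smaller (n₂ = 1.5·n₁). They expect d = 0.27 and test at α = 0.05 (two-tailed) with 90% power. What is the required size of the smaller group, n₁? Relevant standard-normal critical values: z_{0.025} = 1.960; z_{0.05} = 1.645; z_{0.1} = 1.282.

With allocation ratio k = n₂/n₁ = 1.5, Var(x̄₁−x̄₂) = σ²(1/n₁ + 1/(k·n₁)) = σ²·(k+1)/(k·n₁).
So n₁ = (1 + 1/k)·((z_{α/2} + z_β)/d)² = 1.667 × (3.242/0.27)².
n₁ = 1.667 × 144.18 = 240.3.
Round up: n₁ = 241, giving n₂ = ⌈1.5 × 241⌉ = ⌈361.5⌉ = 362.

n₁ = 241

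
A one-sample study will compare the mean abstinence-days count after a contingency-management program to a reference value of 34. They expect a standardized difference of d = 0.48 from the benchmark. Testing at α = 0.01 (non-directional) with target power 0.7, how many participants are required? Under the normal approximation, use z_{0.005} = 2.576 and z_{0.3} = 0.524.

n = 42

For a one-sample test: n = ((z_{α/2} + z_β) / d)².
z_{α/2} + z_β = 2.576 + 0.524 = 3.100.
n = (3.100 / 0.48)² = 6.458² = 41.71.
Round up.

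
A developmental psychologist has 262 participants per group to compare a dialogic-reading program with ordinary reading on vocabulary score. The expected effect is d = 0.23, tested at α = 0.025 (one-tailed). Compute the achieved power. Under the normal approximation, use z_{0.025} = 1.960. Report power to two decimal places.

power ≈ 0.75

For two equal groups, power = Φ(d·√(n/2) − z_{α}).
d·√(n/2) = 0.23 × √(262/2) = 0.23 × 11.446 = 2.632.
z_β = 2.632 − 1.960 = 0.672.
Power = Φ(0.672) = 0.749.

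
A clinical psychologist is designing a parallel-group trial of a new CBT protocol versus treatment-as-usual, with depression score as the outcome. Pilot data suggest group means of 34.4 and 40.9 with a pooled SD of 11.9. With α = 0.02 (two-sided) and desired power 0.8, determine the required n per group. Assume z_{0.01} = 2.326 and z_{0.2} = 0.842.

Cohen's d = |M₁ − M₂| / SD_pooled = |34.4 − 40.9| / 11.9 = 6.5 / 11.9 = 0.546.
For two independent groups with equal n: n = 2·((z_{α/2} + z_β) / d)².
z_{α/2} + z_β = 2.326 + 0.842 = 3.168.
n = 2 × (3.168 / 0.546)² = 2 × 5.802² = 2 × 33.67 = 67.3.
Round up to the next whole participant.

n = 68 per group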